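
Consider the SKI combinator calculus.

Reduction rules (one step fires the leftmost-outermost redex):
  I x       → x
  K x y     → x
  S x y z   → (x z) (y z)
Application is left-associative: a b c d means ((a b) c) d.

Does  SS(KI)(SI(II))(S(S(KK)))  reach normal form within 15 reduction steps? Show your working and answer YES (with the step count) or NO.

Answer: YES — reaches normal form K(S(S(KK))(S(S(KK))(S(S(KK))))) in 13 ≤ 15 steps

Working:
  start: SS(KI)(SI(II))(S(S(KK)))
  step 1: S(SI(II))(KI(SI(II)))(S(S(KK)))
  step 2: SI(II)(S(S(KK)))(KI(SI(II))(S(S(KK))))
  step 3: I(S(S(KK)))(II(S(S(KK))))(KI(SI(II))(S(S(KK))))
  step 4: S(S(KK))(II(S(S(KK))))(KI(SI(II))(S(S(KK))))
  step 5: S(KK)(KI(SI(II))(S(S(KK))))(II(S(S(KK)))(KI(SI(II))(S(S(KK)))))
  step 6: KK(II(S(S(KK)))(KI(SI(II))(S(S(KK)))))(KI(SI(II))(S(S(KK)))(II(S(S(KK)))(KI(SI(II))(S(S(KK))))))
  step 7: K(KI(SI(II))(S(S(KK)))(II(S(S(KK)))(KI(SI(II))(S(S(KK))))))
  step 8: K(I(S(S(KK)))(II(S(S(KK)))(KI(SI(II))(S(S(KK))))))
  step 9: K(S(S(KK))(II(S(S(KK)))(KI(SI(II))(S(S(KK))))))
  step 10: K(S(S(KK))(I(S(S(KK)))(KI(SI(II))(S(S(KK))))))
  step 11: K(S(S(KK))(S(S(KK))(KI(SI(II))(S(S(KK))))))
  step 12: K(S(S(KK))(S(S(KK))(I(S(S(KK))))))
  step 13: K(S(S(KK))(S(S(KK))(S(S(KK)))))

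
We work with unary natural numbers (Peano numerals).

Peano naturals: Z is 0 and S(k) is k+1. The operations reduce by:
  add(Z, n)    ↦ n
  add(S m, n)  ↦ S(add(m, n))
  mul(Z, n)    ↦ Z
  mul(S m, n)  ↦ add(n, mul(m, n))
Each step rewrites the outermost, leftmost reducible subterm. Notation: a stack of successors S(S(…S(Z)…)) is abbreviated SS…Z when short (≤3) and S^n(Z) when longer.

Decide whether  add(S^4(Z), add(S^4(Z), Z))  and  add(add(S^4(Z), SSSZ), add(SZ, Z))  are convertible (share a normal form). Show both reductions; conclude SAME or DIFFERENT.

Answer: SAME — A ⇓ S^8(Z), B ⇓ S^8(Z)

Derivation:
Term A:
  start: add(S^4(Z), add(S^4(Z), Z))
  →1  S(add(SSSZ, add(S^4(Z), Z)))
  →2  S(S(add(SSZ, add(S^4(Z), Z))))
  →3  S(S(S(add(SZ, add(S^4(Z), Z)))))
  →4  S(S(S(S(add(Z, add(S^4(Z), Z))))))
  →5  S(S(S(S(add(S^4(Z), Z)))))
  →6  S(S(S(S(S(add(SSSZ, Z))))))
  →7  S(S(S(S(S(S(add(SSZ, Z)))))))
  →8  S(S(S(S(S(S(S(add(SZ, Z))))))))
  →9  S(S(S(S(S(S(S(S(add(Z, Z)))))))))
  →10  S^8(Z)

Term B:
  start: add(add(S^4(Z), SSSZ), add(SZ, Z))
  →1  add(S(add(SSSZ, SSSZ)), add(SZ, Z))
  →2  S(add(add(SSSZ, SSSZ), add(SZ, Z)))
  →3  S(add(S(add(SSZ, SSSZ)), add(SZ, Z)))
  →4  S(S(add(add(SSZ, SSSZ), add(SZ, Z))))
  →5  S(S(add(S(add(SZ, SSSZ)), add(SZ, Z))))
  →6  S(S(S(add(add(SZ, SSSZ), add(SZ, Z)))))
  →7  S(S(S(add(S(add(Z, SSSZ)), add(SZ, Z)))))
  →8  S(S(S(S(add(add(Z, SSSZ), add(SZ, Z))))))
  →9  S(S(S(S(add(SSSZ, add(SZ, Z))))))
  →10  S(S(S(S(S(add(SSZ, add(SZ, Z)))))))
  →11  S(S(S(S(S(S(add(SZ, add(SZ, Z))))))))
  →12  S(S(S(S(S(S(S(add(Z, add(SZ, Z)))))))))
  →13  S(S(S(S(S(S(S(add(SZ, Z))))))))
  →14  S(S(S(S(S(S(S(S(add(Z, Z)))))))))
  →15  S^8(Z)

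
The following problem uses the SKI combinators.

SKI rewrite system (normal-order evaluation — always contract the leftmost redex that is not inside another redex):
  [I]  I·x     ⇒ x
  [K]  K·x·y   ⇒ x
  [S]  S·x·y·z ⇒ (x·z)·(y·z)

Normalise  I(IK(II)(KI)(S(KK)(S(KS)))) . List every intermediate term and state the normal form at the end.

  start: I(IK(II)(KI)(S(KK)(S(KS))))
  step 1: IK(II)(KI)(S(KK)(S(KS)))
  step 2: K(II)(KI)(S(KK)(S(KS)))
  step 3: II(S(KK)(S(KS)))
  step 4: I(S(KK)(S(KS)))
  step 5: S(KK)(S(KS))

Answer: normal form = S(KK)(S(KS))  (in 5 steps)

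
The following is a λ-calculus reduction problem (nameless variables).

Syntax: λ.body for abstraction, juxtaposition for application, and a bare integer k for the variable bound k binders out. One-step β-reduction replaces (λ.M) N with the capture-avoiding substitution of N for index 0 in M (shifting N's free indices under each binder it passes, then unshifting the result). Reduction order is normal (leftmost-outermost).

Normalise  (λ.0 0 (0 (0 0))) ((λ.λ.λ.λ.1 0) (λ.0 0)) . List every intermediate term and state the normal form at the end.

  start: (λ.0 0 (0 (0 0))) ((λ.λ.λ.λ.1 0) (λ.0 0))
  step 1: (λ.λ.λ.λ.1 0) (λ.0 0) ((λ.λ.λ.λ.1 0) (λ.0 0)) ((λ.λ.λ.λ.1 0) (λ.0 0) ((λ.λ.λ.λ.1 0) (λ.0 0) ((λ.λ.λ.λ.1 0) (λ.0 0))))
  step 2: (λ.λ.λ.1 0) ((λ.λ.λ.λ.1 0) (λ.0 0)) ((λ.λ.λ.λ.1 0) (λ.0 0) ((λ.λ.λ.λ.1 0) (λ.0 0) ((λ.λ.λ.λ.1 0) (λ.0 0))))
  step 3: (λ.λ.1 0) ((λ.λ.λ.λ.1 0) (λ.0 0) ((λ.λ.λ.λ.1 0) (λ.0 0) ((λ.λ.λ.λ.1 0) (λ.0 0))))
  step 4: λ.(λ.λ.λ.λ.1 0) (λ.0 0) ((λ.λ.λ.λ.1 0) (λ.0 0) ((λ.λ.λ.λ.1 0) (λ.0 0))) 0
  step 5: λ.(λ.λ.λ.1 0) ((λ.λ.λ.λ.1 0) (λ.0 0) ((λ.λ.λ.λ.1 0) (λ.0 0))) 0
  step 6: λ.(λ.λ.1 0) 0
  step 7: λ.λ.1 0

Answer: normal form = λ.λ.1 0  (in 7 steps)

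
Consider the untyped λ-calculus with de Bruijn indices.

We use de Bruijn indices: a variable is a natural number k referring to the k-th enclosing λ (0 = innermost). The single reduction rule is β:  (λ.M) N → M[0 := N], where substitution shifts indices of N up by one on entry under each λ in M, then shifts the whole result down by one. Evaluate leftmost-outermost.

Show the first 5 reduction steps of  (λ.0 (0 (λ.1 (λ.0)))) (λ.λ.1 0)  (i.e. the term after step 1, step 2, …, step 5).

Answer: after 5 steps: λ.(λ.λ.1 0) (λ.0)

Derivation:
  start: (λ.0 (0 (λ.1 (λ.0)))) (λ.λ.1 0)
  step 1: (λ.λ.1 0) ((λ.λ.1 0) (λ.(λ.λ.1 0) (λ.0)))
  step 2: λ.(λ.λ.1 0) (λ.(λ.λ.1 0) (λ.0)) 0
  step 3: λ.(λ.(λ.(λ.λ.1 0) (λ.0)) 0) 0
  step 4: λ.(λ.(λ.λ.1 0) (λ.0)) 0
  step 5: λ.(λ.λ.1 0) (λ.0)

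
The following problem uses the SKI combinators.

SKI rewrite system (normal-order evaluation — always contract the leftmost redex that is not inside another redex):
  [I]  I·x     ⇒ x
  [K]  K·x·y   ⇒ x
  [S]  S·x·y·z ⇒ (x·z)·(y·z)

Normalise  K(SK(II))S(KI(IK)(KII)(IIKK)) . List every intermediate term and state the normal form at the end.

  start: K(SK(II))S(KI(IK)(KII)(IIKK))
  [1] SK(II)(KI(IK)(KII)(IIKK))
  [2] K(KI(IK)(KII)(IIKK))(II(KI(IK)(KII)(IIKK)))
  [3] KI(IK)(KII)(IIKK)
  [4] I(KII)(IIKK)
  [5] KII(IIKK)
  [6] I(IIKK)
  [7] IIKK
  [8] IKK
  [9] KK

Answer: normal form = KK  (in 9 steps)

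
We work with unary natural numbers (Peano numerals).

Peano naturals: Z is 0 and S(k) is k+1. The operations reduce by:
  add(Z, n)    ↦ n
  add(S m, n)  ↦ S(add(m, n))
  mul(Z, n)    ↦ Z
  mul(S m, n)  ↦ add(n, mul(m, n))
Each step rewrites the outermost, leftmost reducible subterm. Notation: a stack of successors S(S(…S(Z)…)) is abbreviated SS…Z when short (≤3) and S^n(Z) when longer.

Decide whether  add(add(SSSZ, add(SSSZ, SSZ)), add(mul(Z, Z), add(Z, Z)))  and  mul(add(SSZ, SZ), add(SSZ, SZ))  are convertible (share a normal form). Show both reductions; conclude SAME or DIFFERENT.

Term A:
  start: add(add(SSSZ, add(SSSZ, SSZ)), add(mul(Z, Z), add(Z, Z)))
  step 1: add(S(add(SSZ, add(SSSZ, SSZ))), add(mul(Z, Z), add(Z, Z)))
  step 2: S(add(add(SSZ, add(SSSZ, SSZ)), add(mul(Z, Z), add(Z, Z))))
  step 3: S(add(S(add(SZ, add(SSSZ, SSZ))), add(mul(Z, Z), add(Z, Z))))
  step 4: S(S(add(add(SZ, add(SSSZ, SSZ)), add(mul(Z, Z), add(Z, Z)))))
  step 5: S(S(add(S(add(Z, add(SSSZ, SSZ))), add(mul(Z, Z), add(Z, Z)))))
  step 6: S(S(S(add(add(Z, add(SSSZ, SSZ)), add(mul(Z, Z), add(Z, Z))))))
  step 7: S(S(S(add(add(SSSZ, SSZ), add(mul(Z, Z), add(Z, Z))))))
  step 8: S(S(S(add(S(add(SSZ, SSZ)), add(mul(Z, Z), add(Z, Z))))))
  step 9: S(S(S(S(add(add(SSZ, SSZ), add(mul(Z, Z), add(Z, Z)))))))
  step 10: S(S(S(S(add(S(add(SZ, SSZ)), add(mul(Z, Z), add(Z, Z)))))))
  step 11: S(S(S(S(S(add(add(SZ, SSZ), add(mul(Z, Z), add(Z, Z))))))))
  step 12: S(S(S(S(S(add(S(add(Z, SSZ)), add(mul(Z, Z), add(Z, Z))))))))
  step 13: S(S(S(S(S(S(add(add(Z, SSZ), add(mul(Z, Z), add(Z, Z)))))))))
  step 14: S(S(S(S(S(S(add(SSZ, add(mul(Z, Z), add(Z, Z)))))))))
  step 15: S(S(S(S(S(S(S(add(SZ, add(mul(Z, Z), add(Z, Z))))))))))
  step 16: S(S(S(S(S(S(S(S(add(Z, add(mul(Z, Z), add(Z, Z)))))))))))
  step 17: S(S(S(S(S(S(S(S(add(mul(Z, Z), add(Z, Z))))))))))
  step 18: S(S(S(S(S(S(S(S(add(Z, add(Z, Z))))))))))
  step 19: S(S(S(S(S(S(S(S(add(Z, Z)))))))))
  step 20: S^8(Z)

Term B:
  start: mul(add(SSZ, SZ), add(SSZ, SZ))
  step 1: mul(S(add(SZ, SZ)), add(SSZ, SZ))
  step 2: add(add(SSZ, SZ), mul(add(SZ, SZ), add(SSZ, SZ)))
  step 3: add(S(add(SZ, SZ)), mul(add(SZ, SZ), add(SSZ, SZ)))
  step 4: S(add(add(SZ, SZ), mul(add(SZ, SZ), add(SSZ, SZ))))
  step 5: S(add(S(add(Z, SZ)), mul(add(SZ, SZ), add(SSZ, SZ))))
  step 6: S(S(add(add(Z, SZ), mul(add(SZ, SZ), add(SSZ, SZ)))))
  step 7: S(S(add(SZ, mul(add(SZ, SZ), add(SSZ, SZ)))))
  step 8: S(S(S(add(Z, mul(add(SZ, SZ), add(SSZ, SZ))))))
  step 9: S(S(S(mul(add(SZ, SZ), add(SSZ, SZ)))))
  step 10: S(S(S(mul(S(add(Z, SZ)), add(SSZ, SZ)))))
  step 11: S(S(S(add(add(SSZ, SZ), mul(add(Z, SZ), add(SSZ, SZ))))))
  step 12: S(S(S(add(S(add(SZ, SZ)), mul(add(Z, SZ), add(SSZ, SZ))))))
  step 13: S(S(S(S(add(add(SZ, SZ), mul(add(Z, SZ), add(SSZ, SZ)))))))
  step 14: S(S(S(S(add(S(add(Z, SZ)), mul(add(Z, SZ), add(SSZ, SZ)))))))
  step 15: S(S(S(S(S(add(add(Z, SZ), mul(add(Z, SZ), add(SSZ, SZ))))))))
  step 16: S(S(S(S(S(add(SZ, mul(add(Z, SZ), add(SSZ, SZ))))))))
  step 17: S(S(S(S(S(S(add(Z, mul(add(Z, SZ), add(SSZ, SZ)))))))))
  step 18: S(S(S(S(S(S(mul(add(Z, SZ), add(SSZ, SZ))))))))
  step 19: S(S(S(S(S(S(mul(SZ, add(SSZ, SZ))))))))
  step 20: S(S(S(S(S(S(add(add(SSZ, SZ), mul(Z, add(SSZ, SZ)))))))))
  step 21: S(S(S(S(S(S(add(S(add(SZ, SZ)), mul(Z, add(SSZ, SZ)))))))))
  step 22: S(S(S(S(S(S(S(add(add(SZ, SZ), mul(Z, add(SSZ, SZ))))))))))
  step 23: S(S(S(S(S(S(S(add(S(add(Z, SZ)), mul(Z, add(SSZ, SZ))))))))))
  step 24: S(S(S(S(S(S(S(S(add(add(Z, SZ), mul(Z, add(SSZ, SZ)))))))))))
  step 25: S(S(S(S(S(S(S(S(add(SZ, mul(Z, add(SSZ, SZ)))))))))))
  step 26: S(S(S(S(S(S(S(S(S(add(Z, mul(Z, add(SSZ, SZ))))))))))))
  step 27: S(S(S(S(S(S(S(S(S(mul(Z, add(SSZ, SZ)))))))))))
  step 28: S^9(Z)

Answer: DIFFERENT — A ⇓ S^8(Z), B ⇓ S^9(Z)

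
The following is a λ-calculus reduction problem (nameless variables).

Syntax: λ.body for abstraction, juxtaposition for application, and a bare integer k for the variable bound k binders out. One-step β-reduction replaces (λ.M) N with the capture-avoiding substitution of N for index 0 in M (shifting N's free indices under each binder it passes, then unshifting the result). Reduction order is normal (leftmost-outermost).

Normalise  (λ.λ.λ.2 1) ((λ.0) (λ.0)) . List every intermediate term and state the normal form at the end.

Answer: normal form = λ.λ.1  (in 3 steps)

Reduction:
  start: (λ.λ.λ.2 1) ((λ.0) (λ.0))
  →1  λ.λ.(λ.0) (λ.0) 1
  →2  λ.λ.(λ.0) 1
  →3  λ.λ.1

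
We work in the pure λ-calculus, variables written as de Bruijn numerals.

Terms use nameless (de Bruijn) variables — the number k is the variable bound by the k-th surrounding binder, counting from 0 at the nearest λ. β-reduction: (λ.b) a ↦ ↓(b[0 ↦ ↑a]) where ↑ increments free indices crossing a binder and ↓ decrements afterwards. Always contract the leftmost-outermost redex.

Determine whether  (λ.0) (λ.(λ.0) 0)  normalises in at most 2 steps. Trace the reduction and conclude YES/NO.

Answer: YES — reaches normal form λ.0 in 2 ≤ 2 steps

Working:
  start: (λ.0) (λ.(λ.0) 0)
  [1] λ.(λ.0) 0
  [2] λ.0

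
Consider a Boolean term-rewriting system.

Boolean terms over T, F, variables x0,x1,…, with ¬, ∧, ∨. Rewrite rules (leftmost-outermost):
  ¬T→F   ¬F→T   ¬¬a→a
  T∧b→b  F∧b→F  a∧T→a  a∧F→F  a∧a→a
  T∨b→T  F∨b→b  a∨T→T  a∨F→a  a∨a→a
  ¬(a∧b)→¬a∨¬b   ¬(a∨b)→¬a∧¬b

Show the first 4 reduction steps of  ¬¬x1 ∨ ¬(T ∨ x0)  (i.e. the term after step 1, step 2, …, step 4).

  start: ¬¬x1 ∨ ¬(T ∨ x0)
  step 1: x1 ∨ ¬(T ∨ x0)
  step 2: x1 ∨ (¬T ∧ ¬x0)
  step 3: x1 ∨ (F ∧ ¬x0)
  step 4: x1 ∨ F

Answer: after 4 steps: x1 ∨ F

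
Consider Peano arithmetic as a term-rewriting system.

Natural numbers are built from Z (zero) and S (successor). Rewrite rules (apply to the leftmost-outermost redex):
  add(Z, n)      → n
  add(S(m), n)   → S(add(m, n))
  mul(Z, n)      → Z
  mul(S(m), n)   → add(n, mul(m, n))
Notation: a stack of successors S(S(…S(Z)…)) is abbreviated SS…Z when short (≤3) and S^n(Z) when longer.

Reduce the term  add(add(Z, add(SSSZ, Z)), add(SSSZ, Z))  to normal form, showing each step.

  start: add(add(Z, add(SSSZ, Z)), add(SSSZ, Z))
  step 1: add(add(SSSZ, Z), add(SSSZ, Z))
  step 2: add(S(add(SSZ, Z)), add(SSSZ, Z))
  step 3: S(add(add(SSZ, Z), add(SSSZ, Z)))
  step 4: S(add(S(add(SZ, Z)), add(SSSZ, Z)))
  step 5: S(S(add(add(SZ, Z), add(SSSZ, Z))))
  step 6: S(S(add(S(add(Z, Z)), add(SSSZ, Z))))
  step 7: S(S(S(add(add(Z, Z), add(SSSZ, Z)))))
  step 8: S(S(S(add(Z, add(SSSZ, Z)))))
  step 9: S(S(S(add(SSSZ, Z))))
  step 10: S(S(S(S(add(SSZ, Z)))))
  step 11: S(S(S(S(S(add(SZ, Z))))))
  step 12: S(S(S(S(S(S(add(Z, Z)))))))
  step 13: S^6(Z)

Answer: normal form = S^6(Z)  (in 13 steps)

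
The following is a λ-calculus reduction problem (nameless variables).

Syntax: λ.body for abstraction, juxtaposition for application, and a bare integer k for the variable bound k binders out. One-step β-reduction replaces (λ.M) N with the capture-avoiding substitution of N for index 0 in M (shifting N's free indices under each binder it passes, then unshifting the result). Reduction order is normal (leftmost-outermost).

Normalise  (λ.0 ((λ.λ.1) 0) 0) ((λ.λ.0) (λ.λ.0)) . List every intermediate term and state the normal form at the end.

  start: (λ.0 ((λ.λ.1) 0) 0) ((λ.λ.0) (λ.λ.0))
  →1  (λ.λ.0) (λ.λ.0) ((λ.λ.1) ((λ.λ.0) (λ.λ.0))) ((λ.λ.0) (λ.λ.0))
  →2  (λ.0) ((λ.λ.1) ((λ.λ.0) (λ.λ.0))) ((λ.λ.0) (λ.λ.0))
  →3  (λ.λ.1) ((λ.λ.0) (λ.λ.0)) ((λ.λ.0) (λ.λ.0))
  →4  (λ.(λ.λ.0) (λ.λ.0)) ((λ.λ.0) (λ.λ.0))
  →5  (λ.λ.0) (λ.λ.0)
  →6  λ.0

Answer: normal form = λ.0  (in 6 steps)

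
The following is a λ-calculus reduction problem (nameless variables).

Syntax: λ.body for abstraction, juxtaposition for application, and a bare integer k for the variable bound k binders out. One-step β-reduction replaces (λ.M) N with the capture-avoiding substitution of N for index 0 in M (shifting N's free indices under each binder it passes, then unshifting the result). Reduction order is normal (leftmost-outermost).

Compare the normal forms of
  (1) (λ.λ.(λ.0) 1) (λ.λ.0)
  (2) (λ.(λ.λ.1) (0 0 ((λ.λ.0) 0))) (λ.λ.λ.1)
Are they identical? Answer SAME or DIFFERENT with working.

Answer: SAME — A ⇓ λ.λ.λ.0, B ⇓ λ.λ.λ.0

Reduction:
Term A:
  start: (λ.λ.(λ.0) 1) (λ.λ.0)
  [1] λ.(λ.0) (λ.λ.0)
  [2] λ.λ.λ.0

Term B:
  start: (λ.(λ.λ.1) (0 0 ((λ.λ.0) 0))) (λ.λ.λ.1)
  [1] (λ.λ.1) ((λ.λ.λ.1) (λ.λ.λ.1) ((λ.λ.0) (λ.λ.λ.1)))
  [2] λ.(λ.λ.λ.1) (λ.λ.λ.1) ((λ.λ.0) (λ.λ.λ.1))
  [3] λ.(λ.λ.1) ((λ.λ.0) (λ.λ.λ.1))
  [4] λ.λ.(λ.λ.0) (λ.λ.λ.1)
  [5] λ.λ.λ.0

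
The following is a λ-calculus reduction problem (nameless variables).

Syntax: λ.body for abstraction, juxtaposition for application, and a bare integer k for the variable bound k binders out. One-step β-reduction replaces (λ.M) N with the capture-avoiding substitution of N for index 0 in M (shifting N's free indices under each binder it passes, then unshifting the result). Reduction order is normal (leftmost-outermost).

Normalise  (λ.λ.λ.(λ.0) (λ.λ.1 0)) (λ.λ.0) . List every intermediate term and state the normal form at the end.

Answer: normal form = λ.λ.λ.λ.1 0  (in 2 steps)

Working:
  start: (λ.λ.λ.(λ.0) (λ.λ.1 0)) (λ.λ.0)
  [1] λ.λ.(λ.0) (λ.λ.1 0)
  [2] λ.λ.λ.λ.1 0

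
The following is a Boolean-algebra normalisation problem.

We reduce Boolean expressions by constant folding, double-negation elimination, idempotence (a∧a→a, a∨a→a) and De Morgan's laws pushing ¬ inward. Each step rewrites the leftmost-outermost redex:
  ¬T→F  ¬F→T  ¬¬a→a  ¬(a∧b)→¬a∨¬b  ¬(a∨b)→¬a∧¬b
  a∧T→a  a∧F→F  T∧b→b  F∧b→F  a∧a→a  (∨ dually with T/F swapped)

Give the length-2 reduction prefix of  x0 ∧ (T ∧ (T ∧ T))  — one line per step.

  start: x0 ∧ (T ∧ (T ∧ T))
  step 1: x0 ∧ (T ∧ T)
  step 2: x0 ∧ T

Answer: after 2 steps: x0 ∧ T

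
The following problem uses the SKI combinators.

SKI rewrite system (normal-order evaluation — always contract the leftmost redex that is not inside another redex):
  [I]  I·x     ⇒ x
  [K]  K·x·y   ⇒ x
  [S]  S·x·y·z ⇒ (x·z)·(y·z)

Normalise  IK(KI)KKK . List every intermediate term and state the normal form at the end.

Answer: normal form = K  (in 4 steps)

Working:
  start: IK(KI)KKK
  [1] K(KI)KKK
  [2] KIKK
  [3] IK
  [4] K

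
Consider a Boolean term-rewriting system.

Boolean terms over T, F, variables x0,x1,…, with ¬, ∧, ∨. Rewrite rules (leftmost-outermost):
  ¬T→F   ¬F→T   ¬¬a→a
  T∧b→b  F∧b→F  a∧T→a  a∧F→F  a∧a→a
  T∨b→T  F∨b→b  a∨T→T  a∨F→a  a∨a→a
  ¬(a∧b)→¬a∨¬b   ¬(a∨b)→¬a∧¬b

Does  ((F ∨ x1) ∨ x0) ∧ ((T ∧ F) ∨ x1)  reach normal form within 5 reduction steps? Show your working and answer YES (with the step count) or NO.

Answer: YES — reaches normal form (x1 ∨ x0) ∧ x1 in 3 ≤ 5 steps

Reduction:
  start: ((F ∨ x1) ∨ x0) ∧ ((T ∧ F) ∨ x1)
  [1] (x1 ∨ x0) ∧ ((T ∧ F) ∨ x1)
  [2] (x1 ∨ x0) ∧ (F ∨ x1)
  [3] (x1 ∨ x0) ∧ x1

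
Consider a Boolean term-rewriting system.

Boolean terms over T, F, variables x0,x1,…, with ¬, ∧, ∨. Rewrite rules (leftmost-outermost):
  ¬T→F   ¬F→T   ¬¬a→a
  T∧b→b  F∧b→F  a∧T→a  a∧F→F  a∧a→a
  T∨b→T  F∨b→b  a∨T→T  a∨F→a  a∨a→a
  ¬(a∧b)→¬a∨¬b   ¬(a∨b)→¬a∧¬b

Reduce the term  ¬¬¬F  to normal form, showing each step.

  start: ¬¬¬F
  [1] ¬F
  [2] T

Answer: normal form = T  (in 2 steps)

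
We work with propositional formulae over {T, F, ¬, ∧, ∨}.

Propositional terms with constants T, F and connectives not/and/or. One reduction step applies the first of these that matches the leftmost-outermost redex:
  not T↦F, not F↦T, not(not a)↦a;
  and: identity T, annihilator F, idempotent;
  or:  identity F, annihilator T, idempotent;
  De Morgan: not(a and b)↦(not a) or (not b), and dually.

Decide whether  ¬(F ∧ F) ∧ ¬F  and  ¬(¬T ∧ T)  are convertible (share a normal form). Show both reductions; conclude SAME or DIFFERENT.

Term A:
  start: ¬(F ∧ F) ∧ ¬F
  step 1: (¬F ∨ ¬F) ∧ ¬F
  step 2: ¬F ∧ ¬F
  step 3: ¬F
  step 4: T

Term B:
  start: ¬(¬T ∧ T)
  step 1: ¬¬T ∨ ¬T
  step 2: T ∨ ¬T
  step 3: T

Answer: SAME — A ⇓ T, B ⇓ T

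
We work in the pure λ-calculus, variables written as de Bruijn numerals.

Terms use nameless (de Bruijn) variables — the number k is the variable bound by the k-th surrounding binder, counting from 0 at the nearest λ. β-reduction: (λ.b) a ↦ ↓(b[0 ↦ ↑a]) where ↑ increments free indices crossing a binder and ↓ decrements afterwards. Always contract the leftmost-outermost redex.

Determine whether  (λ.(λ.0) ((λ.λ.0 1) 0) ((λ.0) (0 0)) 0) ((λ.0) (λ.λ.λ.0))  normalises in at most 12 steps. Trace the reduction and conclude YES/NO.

Answer: YES — reaches normal form λ.λ.λ.0 in 10 ≤ 12 steps

Reduction:
  start: (λ.(λ.0) ((λ.λ.0 1) 0) ((λ.0) (0 0)) 0) ((λ.0) (λ.λ.λ.0))
  step 1: (λ.0) ((λ.λ.0 1) ((λ.0) (λ.λ.λ.0))) ((λ.0) ((λ.0) (λ.λ.λ.0) ((λ.0) (λ.λ.λ.0)))) ((λ.0) (λ.λ.λ.0))
  step 2: (λ.λ.0 1) ((λ.0) (λ.λ.λ.0)) ((λ.0) ((λ.0) (λ.λ.λ.0) ((λ.0) (λ.λ.λ.0)))) ((λ.0) (λ.λ.λ.0))
  step 3: (λ.0 ((λ.0) (λ.λ.λ.0))) ((λ.0) ((λ.0) (λ.λ.λ.0) ((λ.0) (λ.λ.λ.0)))) ((λ.0) (λ.λ.λ.0))
  step 4: (λ.0) ((λ.0) (λ.λ.λ.0) ((λ.0) (λ.λ.λ.0))) ((λ.0) (λ.λ.λ.0)) ((λ.0) (λ.λ.λ.0))
  step 5: (λ.0) (λ.λ.λ.0) ((λ.0) (λ.λ.λ.0)) ((λ.0) (λ.λ.λ.0)) ((λ.0) (λ.λ.λ.0))
  step 6: (λ.λ.λ.0) ((λ.0) (λ.λ.λ.0)) ((λ.0) (λ.λ.λ.0)) ((λ.0) (λ.λ.λ.0))
  step 7: (λ.λ.0) ((λ.0) (λ.λ.λ.0)) ((λ.0) (λ.λ.λ.0))
  step 8: (λ.0) ((λ.0) (λ.λ.λ.0))
  step 9: (λ.0) (λ.λ.λ.0)
  step 10: λ.λ.λ.0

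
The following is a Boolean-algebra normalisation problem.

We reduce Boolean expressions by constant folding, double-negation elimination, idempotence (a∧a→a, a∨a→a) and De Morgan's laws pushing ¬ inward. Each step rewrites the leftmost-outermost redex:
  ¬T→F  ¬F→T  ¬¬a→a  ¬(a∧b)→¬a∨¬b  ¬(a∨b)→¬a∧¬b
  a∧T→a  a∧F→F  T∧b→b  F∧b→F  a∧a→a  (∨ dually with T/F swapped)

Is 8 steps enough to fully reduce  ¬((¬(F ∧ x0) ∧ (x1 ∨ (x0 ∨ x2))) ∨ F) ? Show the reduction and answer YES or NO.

Answer: NO — after 8 steps the term is (¬x1 ∧ (¬x0 ∧ ¬x2)) ∧ T, not yet normal

Derivation:
  start: ¬((¬(F ∧ x0) ∧ (x1 ∨ (x0 ∨ x2))) ∨ F)
  step 1: ¬(¬(F ∧ x0) ∧ (x1 ∨ (x0 ∨ x2))) ∧ ¬F
  step 2: (¬¬(F ∧ x0) ∨ ¬(x1 ∨ (x0 ∨ x2))) ∧ ¬F
  step 3: ((F ∧ x0) ∨ ¬(x1 ∨ (x0 ∨ x2))) ∧ ¬F
  step 4: (F ∨ ¬(x1 ∨ (x0 ∨ x2))) ∧ ¬F
  step 5: ¬(x1 ∨ (x0 ∨ x2)) ∧ ¬F
  step 6: (¬x1 ∧ ¬(x0 ∨ x2)) ∧ ¬F
  step 7: (¬x1 ∧ (¬x0 ∧ ¬x2)) ∧ ¬F
  step 8: (¬x1 ∧ (¬x0 ∧ ¬x2)) ∧ T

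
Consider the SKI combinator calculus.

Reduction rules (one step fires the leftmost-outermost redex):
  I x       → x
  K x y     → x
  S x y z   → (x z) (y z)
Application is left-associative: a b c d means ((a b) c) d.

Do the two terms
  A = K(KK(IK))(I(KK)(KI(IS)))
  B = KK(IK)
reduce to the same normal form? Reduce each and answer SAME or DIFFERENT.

Answer: SAME — A ⇓ K, B ⇓ K

Reduction:
Term A:
  start: K(KK(IK))(I(KK)(KI(IS)))
  →1  KK(IK)
  →2  K

Term B:
  start: KK(IK)
  →1  K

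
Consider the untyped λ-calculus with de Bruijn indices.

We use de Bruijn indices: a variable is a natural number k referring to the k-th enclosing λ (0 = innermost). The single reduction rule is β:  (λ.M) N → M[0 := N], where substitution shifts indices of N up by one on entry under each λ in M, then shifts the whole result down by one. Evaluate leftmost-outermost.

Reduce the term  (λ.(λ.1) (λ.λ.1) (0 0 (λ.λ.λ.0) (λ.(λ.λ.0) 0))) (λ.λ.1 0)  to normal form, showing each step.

Answer: normal form = λ.λ.0  (in 9 steps)

Working:
  start: (λ.(λ.1) (λ.λ.1) (0 0 (λ.λ.λ.0) (λ.(λ.λ.0) 0))) (λ.λ.1 0)
  →1  (λ.λ.λ.1 0) (λ.λ.1) ((λ.λ.1 0) (λ.λ.1 0) (λ.λ.λ.0) (λ.(λ.λ.0) 0))
  →2  (λ.λ.1 0) ((λ.λ.1 0) (λ.λ.1 0) (λ.λ.λ.0) (λ.(λ.λ.0) 0))
  →3  λ.(λ.λ.1 0) (λ.λ.1 0) (λ.λ.λ.0) (λ.(λ.λ.0) 0) 0
  →4  λ.(λ.(λ.λ.1 0) 0) (λ.λ.λ.0) (λ.(λ.λ.0) 0) 0
  →5  λ.(λ.λ.1 0) (λ.λ.λ.0) (λ.(λ.λ.0) 0) 0
  →6  λ.(λ.(λ.λ.λ.0) 0) (λ.(λ.λ.0) 0) 0
  →7  λ.(λ.λ.λ.0) (λ.(λ.λ.0) 0) 0
  →8  λ.(λ.λ.0) 0
  →9  λ.λ.0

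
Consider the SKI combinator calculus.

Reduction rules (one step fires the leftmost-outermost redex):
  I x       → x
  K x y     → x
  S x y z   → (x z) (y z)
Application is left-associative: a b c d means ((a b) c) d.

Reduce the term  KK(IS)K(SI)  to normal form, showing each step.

  start: KK(IS)K(SI)
  →1  KK(SI)
  →2  K

Answer: normal form = K  (in 2 steps)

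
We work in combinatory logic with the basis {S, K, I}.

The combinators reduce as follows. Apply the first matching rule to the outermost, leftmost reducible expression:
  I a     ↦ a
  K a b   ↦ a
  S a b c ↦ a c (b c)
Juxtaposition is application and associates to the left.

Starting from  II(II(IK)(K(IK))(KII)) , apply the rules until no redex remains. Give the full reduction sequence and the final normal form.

Answer: normal form = KK  (in 7 steps)

Derivation:
  start: II(II(IK)(K(IK))(KII))
  →1  I(II(IK)(K(IK))(KII))
  →2  II(IK)(K(IK))(KII)
  →3  I(IK)(K(IK))(KII)
  →4  IK(K(IK))(KII)
  →5  K(K(IK))(KII)
  →6  K(IK)
  →7  KK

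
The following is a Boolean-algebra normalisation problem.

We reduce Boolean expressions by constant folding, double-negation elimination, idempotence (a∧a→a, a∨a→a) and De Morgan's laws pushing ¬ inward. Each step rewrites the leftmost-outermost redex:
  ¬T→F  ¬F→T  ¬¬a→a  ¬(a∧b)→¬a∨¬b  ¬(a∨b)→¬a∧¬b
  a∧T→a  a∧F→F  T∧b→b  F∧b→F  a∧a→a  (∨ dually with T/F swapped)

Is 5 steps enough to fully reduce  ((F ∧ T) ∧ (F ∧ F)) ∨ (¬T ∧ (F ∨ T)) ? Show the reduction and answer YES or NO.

Answer: YES — reaches normal form F in 5 ≤ 5 steps

Reduction:
  start: ((F ∧ T) ∧ (F ∧ F)) ∨ (¬T ∧ (F ∨ T))
  [1] (F ∧ (F ∧ F)) ∨ (¬T ∧ (F ∨ T))
  [2] F ∨ (¬T ∧ (F ∨ T))
  [3] ¬T ∧ (F ∨ T)
  [4] F ∧ (F ∨ T)
  [5] F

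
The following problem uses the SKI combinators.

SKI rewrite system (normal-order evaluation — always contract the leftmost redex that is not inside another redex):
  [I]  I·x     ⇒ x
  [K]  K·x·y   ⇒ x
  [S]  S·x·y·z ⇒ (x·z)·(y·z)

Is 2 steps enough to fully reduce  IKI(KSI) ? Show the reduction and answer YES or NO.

  start: IKI(KSI)
  step 1: KI(KSI)
  step 2: I

Answer: YES — reaches normal form I in 2 ≤ 2 steps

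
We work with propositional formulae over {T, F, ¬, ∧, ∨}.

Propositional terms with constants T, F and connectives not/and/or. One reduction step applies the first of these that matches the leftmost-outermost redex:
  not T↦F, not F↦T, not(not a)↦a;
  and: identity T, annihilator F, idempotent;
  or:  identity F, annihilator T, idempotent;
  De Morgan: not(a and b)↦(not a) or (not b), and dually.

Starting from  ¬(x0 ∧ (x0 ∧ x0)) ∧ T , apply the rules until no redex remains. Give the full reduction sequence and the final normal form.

  start: ¬(x0 ∧ (x0 ∧ x0)) ∧ T
  step 1: ¬(x0 ∧ (x0 ∧ x0))
  step 2: ¬x0 ∨ ¬(x0 ∧ x0)
  step 3: ¬x0 ∨ (¬x0 ∨ ¬x0)
  step 4: ¬x0 ∨ ¬x0
  step 5: ¬x0

Answer: normal form = ¬x0  (in 5 steps)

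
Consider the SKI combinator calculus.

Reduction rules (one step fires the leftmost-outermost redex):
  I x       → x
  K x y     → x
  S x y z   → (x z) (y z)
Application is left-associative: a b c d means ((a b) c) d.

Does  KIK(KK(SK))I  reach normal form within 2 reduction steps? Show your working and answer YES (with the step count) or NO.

  start: KIK(KK(SK))I
  →1  I(KK(SK))I
  →2  KK(SK)I

Answer: NO — after 2 steps the term is KK(SK)I, not yet normal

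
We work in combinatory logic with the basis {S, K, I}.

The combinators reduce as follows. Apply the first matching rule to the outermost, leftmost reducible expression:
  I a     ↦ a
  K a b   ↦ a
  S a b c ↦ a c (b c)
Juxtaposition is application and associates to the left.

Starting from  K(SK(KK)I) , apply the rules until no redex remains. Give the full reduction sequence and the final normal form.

  start: K(SK(KK)I)
  step 1: K(KI(KKI))
  step 2: KI

Answer: normal form = KI  (in 2 steps)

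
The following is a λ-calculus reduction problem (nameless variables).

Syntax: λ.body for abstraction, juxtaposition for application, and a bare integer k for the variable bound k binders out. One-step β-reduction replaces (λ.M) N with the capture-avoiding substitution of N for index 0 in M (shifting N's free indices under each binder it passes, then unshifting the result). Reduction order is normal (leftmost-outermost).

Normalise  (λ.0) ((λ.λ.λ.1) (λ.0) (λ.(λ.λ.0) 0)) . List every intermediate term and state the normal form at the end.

Answer: normal form = λ.λ.λ.0  (in 4 steps)

Reduction:
  start: (λ.0) ((λ.λ.λ.1) (λ.0) (λ.(λ.λ.0) 0))
  step 1: (λ.λ.λ.1) (λ.0) (λ.(λ.λ.0) 0)
  step 2: (λ.λ.1) (λ.(λ.λ.0) 0)
  step 3: λ.λ.(λ.λ.0) 0
  step 4: λ.λ.λ.0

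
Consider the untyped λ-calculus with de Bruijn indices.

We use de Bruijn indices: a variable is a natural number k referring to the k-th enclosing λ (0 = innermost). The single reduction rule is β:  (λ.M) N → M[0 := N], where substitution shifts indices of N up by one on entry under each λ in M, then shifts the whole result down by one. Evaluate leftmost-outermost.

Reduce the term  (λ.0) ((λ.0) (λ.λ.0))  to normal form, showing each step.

  start: (λ.0) ((λ.0) (λ.λ.0))
  step 1: (λ.0) (λ.λ.0)
  step 2: λ.λ.0

Answer: normal form = λ.λ.0  (in 2 steps)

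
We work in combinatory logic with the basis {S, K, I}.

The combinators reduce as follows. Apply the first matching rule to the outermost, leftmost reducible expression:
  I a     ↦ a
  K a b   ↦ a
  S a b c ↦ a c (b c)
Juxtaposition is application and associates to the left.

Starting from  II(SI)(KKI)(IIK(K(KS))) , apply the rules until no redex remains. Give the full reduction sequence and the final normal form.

  start: II(SI)(KKI)(IIK(K(KS)))
  step 1: I(SI)(KKI)(IIK(K(KS)))
  step 2: SI(KKI)(IIK(K(KS)))
  step 3: I(IIK(K(KS)))(KKI(IIK(K(KS))))
  step 4: IIK(K(KS))(KKI(IIK(K(KS))))
  step 5: IK(K(KS))(KKI(IIK(K(KS))))
  step 6: K(K(KS))(KKI(IIK(K(KS))))
  step 7: K(KS)

Answer: normal form = K(KS)  (in 7 steps)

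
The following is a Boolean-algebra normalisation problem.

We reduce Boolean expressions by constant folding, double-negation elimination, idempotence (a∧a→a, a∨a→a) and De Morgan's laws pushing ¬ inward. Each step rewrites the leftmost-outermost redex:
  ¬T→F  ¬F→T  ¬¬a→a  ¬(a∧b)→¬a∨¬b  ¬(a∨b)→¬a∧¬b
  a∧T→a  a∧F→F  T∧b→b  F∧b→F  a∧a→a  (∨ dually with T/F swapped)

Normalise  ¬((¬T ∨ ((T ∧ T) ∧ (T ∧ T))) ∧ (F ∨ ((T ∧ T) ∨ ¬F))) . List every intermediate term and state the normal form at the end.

  start: ¬((¬T ∨ ((T ∧ T) ∧ (T ∧ T))) ∧ (F ∨ ((T ∧ T) ∨ ¬F)))
  [1] ¬(¬T ∨ ((T ∧ T) ∧ (T ∧ T))) ∨ ¬(F ∨ ((T ∧ T) ∨ ¬F))
  [2] (¬¬T ∧ ¬((T ∧ T) ∧ (T ∧ T))) ∨ ¬(F ∨ ((T ∧ T) ∨ ¬F))
  [3] (T ∧ ¬((T ∧ T) ∧ (T ∧ T))) ∨ ¬(F ∨ ((T ∧ T) ∨ ¬F))
  [4] ¬((T ∧ T) ∧ (T ∧ T)) ∨ ¬(F ∨ ((T ∧ T) ∨ ¬F))
  [5] (¬(T ∧ T) ∨ ¬(T ∧ T)) ∨ ¬(F ∨ ((T ∧ T) ∨ ¬F))
  [6] ¬(T ∧ T) ∨ ¬(F ∨ ((T ∧ T) ∨ ¬F))
  [7] (¬T ∨ ¬T) ∨ ¬(F ∨ ((T ∧ T) ∨ ¬F))
  [8] ¬T ∨ ¬(F ∨ ((T ∧ T) ∨ ¬F))
  [9] F ∨ ¬(F ∨ ((T ∧ T) ∨ ¬F))
  [10] ¬(F ∨ ((T ∧ T) ∨ ¬F))
  [11] ¬F ∧ ¬((T ∧ T) ∨ ¬F)
  [12] T ∧ ¬((T ∧ T) ∨ ¬F)
  [13] ¬((T ∧ T) ∨ ¬F)
  [14] ¬(T ∧ T) ∧ ¬¬F
  [15] (¬T ∨ ¬T) ∧ ¬¬F
  [16] ¬T ∧ ¬¬F
  [17] F ∧ ¬¬F
  [18] F

Answer: normal form = F  (in 18 steps)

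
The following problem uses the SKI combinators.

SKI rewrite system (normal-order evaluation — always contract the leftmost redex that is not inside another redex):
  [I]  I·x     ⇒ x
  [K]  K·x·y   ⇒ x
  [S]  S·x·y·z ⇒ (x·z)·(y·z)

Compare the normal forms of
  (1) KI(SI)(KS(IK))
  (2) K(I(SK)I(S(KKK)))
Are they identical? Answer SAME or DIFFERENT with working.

Answer: DIFFERENT — A ⇓ S, B ⇓ K(SK)

Derivation:
Term A:
  start: KI(SI)(KS(IK))
  →1  I(KS(IK))
  →2  KS(IK)
  →3  S

Term B:
  start: K(I(SK)I(S(KKK)))
  →1  K(SKI(S(KKK)))
  →2  K(K(S(KKK))(I(S(KKK))))
  →3  K(S(KKK))
  →4  K(SK)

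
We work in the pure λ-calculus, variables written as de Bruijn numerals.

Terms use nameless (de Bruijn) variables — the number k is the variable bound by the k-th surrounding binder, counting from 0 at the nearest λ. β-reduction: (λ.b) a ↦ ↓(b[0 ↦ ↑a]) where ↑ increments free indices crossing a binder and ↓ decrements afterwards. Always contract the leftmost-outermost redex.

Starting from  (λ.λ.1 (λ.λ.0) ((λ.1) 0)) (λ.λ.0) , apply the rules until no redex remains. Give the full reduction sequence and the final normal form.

  start: (λ.λ.1 (λ.λ.0) ((λ.1) 0)) (λ.λ.0)
  step 1: λ.(λ.λ.0) (λ.λ.0) ((λ.1) 0)
  step 2: λ.(λ.0) ((λ.1) 0)
  step 3: λ.(λ.1) 0
  step 4: λ.0

Answer: normal form = λ.0  (in 4 steps)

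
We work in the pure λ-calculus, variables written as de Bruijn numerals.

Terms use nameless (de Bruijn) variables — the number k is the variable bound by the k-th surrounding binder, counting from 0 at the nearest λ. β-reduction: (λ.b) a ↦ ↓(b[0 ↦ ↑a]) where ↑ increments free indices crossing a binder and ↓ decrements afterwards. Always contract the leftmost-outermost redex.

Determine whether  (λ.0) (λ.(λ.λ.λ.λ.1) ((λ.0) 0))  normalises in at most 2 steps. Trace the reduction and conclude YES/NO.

Answer: YES — reaches normal form λ.λ.λ.λ.1 in 2 ≤ 2 steps

Reduction:
  start: (λ.0) (λ.(λ.λ.λ.λ.1) ((λ.0) 0))
  step 1: λ.(λ.λ.λ.λ.1) ((λ.0) 0)
  step 2: λ.λ.λ.λ.1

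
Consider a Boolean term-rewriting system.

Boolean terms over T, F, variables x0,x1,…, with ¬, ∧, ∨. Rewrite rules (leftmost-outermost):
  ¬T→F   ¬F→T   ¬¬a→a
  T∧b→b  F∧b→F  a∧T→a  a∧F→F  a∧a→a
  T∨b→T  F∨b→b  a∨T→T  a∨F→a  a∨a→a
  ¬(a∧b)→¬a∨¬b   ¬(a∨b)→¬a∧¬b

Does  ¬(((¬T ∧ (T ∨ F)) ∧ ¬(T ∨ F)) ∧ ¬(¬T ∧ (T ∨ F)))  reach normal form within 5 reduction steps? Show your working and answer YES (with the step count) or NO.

Answer: NO — after 5 steps the term is (T ∨ ¬¬(T ∨ F)) ∨ ¬¬(¬T ∧ (T ∨ F)), not yet normal

Working:
  start: ¬(((¬T ∧ (T ∨ F)) ∧ ¬(T ∨ F)) ∧ ¬(¬T ∧ (T ∨ F)))
  [1] ¬((¬T ∧ (T ∨ F)) ∧ ¬(T ∨ F)) ∨ ¬¬(¬T ∧ (T ∨ F))
  [2] (¬(¬T ∧ (T ∨ F)) ∨ ¬¬(T ∨ F)) ∨ ¬¬(¬T ∧ (T ∨ F))
  [3] ((¬¬T ∨ ¬(T ∨ F)) ∨ ¬¬(T ∨ F)) ∨ ¬¬(¬T ∧ (T ∨ F))
  [4] ((T ∨ ¬(T ∨ F)) ∨ ¬¬(T ∨ F)) ∨ ¬¬(¬T ∧ (T ∨ F))
  [5] (T ∨ ¬¬(T ∨ F)) ∨ ¬¬(¬T ∧ (T ∨ F))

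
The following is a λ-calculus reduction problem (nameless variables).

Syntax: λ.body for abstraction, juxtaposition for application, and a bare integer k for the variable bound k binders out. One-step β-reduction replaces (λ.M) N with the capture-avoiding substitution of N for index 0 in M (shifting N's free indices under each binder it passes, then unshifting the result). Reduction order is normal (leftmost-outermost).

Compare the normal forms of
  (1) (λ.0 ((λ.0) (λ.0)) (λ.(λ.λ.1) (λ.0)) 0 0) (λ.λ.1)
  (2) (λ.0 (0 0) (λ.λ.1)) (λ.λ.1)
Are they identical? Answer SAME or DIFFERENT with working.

Term A:
  start: (λ.0 ((λ.0) (λ.0)) (λ.(λ.λ.1) (λ.0)) 0 0) (λ.λ.1)
  →1  (λ.λ.1) ((λ.0) (λ.0)) (λ.(λ.λ.1) (λ.0)) (λ.λ.1) (λ.λ.1)
  →2  (λ.(λ.0) (λ.0)) (λ.(λ.λ.1) (λ.0)) (λ.λ.1) (λ.λ.1)
  →3  (λ.0) (λ.0) (λ.λ.1) (λ.λ.1)
  →4  (λ.0) (λ.λ.1) (λ.λ.1)
  →5  (λ.λ.1) (λ.λ.1)
  →6  λ.λ.λ.1

Term B:
  start: (λ.0 (0 0) (λ.λ.1)) (λ.λ.1)
  →1  (λ.λ.1) ((λ.λ.1) (λ.λ.1)) (λ.λ.1)
  →2  (λ.(λ.λ.1) (λ.λ.1)) (λ.λ.1)
  →3  (λ.λ.1) (λ.λ.1)
  →4  λ.λ.λ.1

Answer: SAME — A ⇓ λ.λ.λ.1, B ⇓ λ.λ.λ.1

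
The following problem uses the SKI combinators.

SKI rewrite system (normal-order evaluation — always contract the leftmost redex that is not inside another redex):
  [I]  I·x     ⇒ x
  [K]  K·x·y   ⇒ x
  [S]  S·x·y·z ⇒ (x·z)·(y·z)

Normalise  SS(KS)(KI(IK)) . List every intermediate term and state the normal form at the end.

Answer: normal form = SIS  (in 3 steps)

Reduction:
  start: SS(KS)(KI(IK))
  step 1: S(KI(IK))(KS(KI(IK)))
  step 2: SI(KS(KI(IK)))
  step 3: SIS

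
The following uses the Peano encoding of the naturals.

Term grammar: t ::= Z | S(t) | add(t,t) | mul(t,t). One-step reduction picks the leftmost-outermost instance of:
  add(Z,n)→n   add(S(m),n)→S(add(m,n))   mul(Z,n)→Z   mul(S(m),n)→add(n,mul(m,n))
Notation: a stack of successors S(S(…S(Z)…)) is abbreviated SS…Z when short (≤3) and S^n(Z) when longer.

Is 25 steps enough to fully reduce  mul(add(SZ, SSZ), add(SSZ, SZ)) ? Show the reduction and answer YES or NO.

Answer: NO — after 25 steps the term is S(S(S(S(S(S(S(S(S(add(Z, mul(Z, add(SSZ, SZ)))))))))))), not yet normal

Derivation:
  start: mul(add(SZ, SSZ), add(SSZ, SZ))
  step 1: mul(S(add(Z, SSZ)), add(SSZ, SZ))
  step 2: add(add(SSZ, SZ), mul(add(Z, SSZ), add(SSZ, SZ)))
  step 3: add(S(add(SZ, SZ)), mul(add(Z, SSZ), add(SSZ, SZ)))
  step 4: S(add(add(SZ, SZ), mul(add(Z, SSZ), add(SSZ, SZ))))
  step 5: S(add(S(add(Z, SZ)), mul(add(Z, SSZ), add(SSZ, SZ))))
  step 6: S(S(add(add(Z, SZ), mul(add(Z, SSZ), add(SSZ, SZ)))))
  step 7: S(S(add(SZ, mul(add(Z, SSZ), add(SSZ, SZ)))))
  step 8: S(S(S(add(Z, mul(add(Z, SSZ), add(SSZ, SZ))))))
  step 9: S(S(S(mul(add(Z, SSZ), add(SSZ, SZ)))))
  step 10: S(S(S(mul(SSZ, add(SSZ, SZ)))))
  step 11: S(S(S(add(add(SSZ, SZ), mul(SZ, add(SSZ, SZ))))))
  step 12: S(S(S(add(S(add(SZ, SZ)), mul(SZ, add(SSZ, SZ))))))
  step 13: S(S(S(S(add(add(SZ, SZ), mul(SZ, add(SSZ, SZ)))))))
  step 14: S(S(S(S(add(S(add(Z, SZ)), mul(SZ, add(SSZ, SZ)))))))
  step 15: S(S(S(S(S(add(add(Z, SZ), mul(SZ, add(SSZ, SZ))))))))
  step 16: S(S(S(S(S(add(SZ, mul(SZ, add(SSZ, SZ))))))))
  step 17: S(S(S(S(S(S(add(Z, mul(SZ, add(SSZ, SZ)))))))))
  step 18: S(S(S(S(S(S(mul(SZ, add(SSZ, SZ))))))))
  step 19: S(S(S(S(S(S(add(add(SSZ, SZ), mul(Z, add(SSZ, SZ)))))))))
  step 20: S(S(S(S(S(S(add(S(add(SZ, SZ)), mul(Z, add(SSZ, SZ)))))))))
  step 21: S(S(S(S(S(S(S(add(add(SZ, SZ), mul(Z, add(SSZ, SZ))))))))))
  step 22: S(S(S(S(S(S(S(add(S(add(Z, SZ)), mul(Z, add(SSZ, SZ))))))))))
  step 23: S(S(S(S(S(S(S(S(add(add(Z, SZ), mul(Z, add(SSZ, SZ)))))))))))
  step 24: S(S(S(S(S(S(S(S(add(SZ, mul(Z, add(SSZ, SZ)))))))))))
  step 25: S(S(S(S(S(S(S(S(S(add(Z, mul(Z, add(SSZ, SZ))))))))))))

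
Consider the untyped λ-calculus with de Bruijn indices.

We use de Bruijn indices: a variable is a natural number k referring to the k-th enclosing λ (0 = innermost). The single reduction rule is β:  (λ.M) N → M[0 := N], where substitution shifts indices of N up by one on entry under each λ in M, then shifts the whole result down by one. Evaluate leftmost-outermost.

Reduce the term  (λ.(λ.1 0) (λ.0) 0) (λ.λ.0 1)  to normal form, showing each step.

Answer: normal form = λ.0 (λ.0)  (in 5 steps)

Derivation:
  start: (λ.(λ.1 0) (λ.0) 0) (λ.λ.0 1)
  →1  (λ.(λ.λ.0 1) 0) (λ.0) (λ.λ.0 1)
  →2  (λ.λ.0 1) (λ.0) (λ.λ.0 1)
  →3  (λ.0 (λ.0)) (λ.λ.0 1)
  →4  (λ.λ.0 1) (λ.0)
  →5  λ.0 (λ.0)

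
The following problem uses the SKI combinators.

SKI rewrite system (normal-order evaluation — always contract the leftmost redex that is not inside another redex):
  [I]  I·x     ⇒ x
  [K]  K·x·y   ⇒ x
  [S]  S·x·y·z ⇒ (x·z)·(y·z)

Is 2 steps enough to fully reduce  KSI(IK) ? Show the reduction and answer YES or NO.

Answer: YES — reaches normal form SK in 2 ≤ 2 steps

Working:
  start: KSI(IK)
  [1] S(IK)
  [2] SK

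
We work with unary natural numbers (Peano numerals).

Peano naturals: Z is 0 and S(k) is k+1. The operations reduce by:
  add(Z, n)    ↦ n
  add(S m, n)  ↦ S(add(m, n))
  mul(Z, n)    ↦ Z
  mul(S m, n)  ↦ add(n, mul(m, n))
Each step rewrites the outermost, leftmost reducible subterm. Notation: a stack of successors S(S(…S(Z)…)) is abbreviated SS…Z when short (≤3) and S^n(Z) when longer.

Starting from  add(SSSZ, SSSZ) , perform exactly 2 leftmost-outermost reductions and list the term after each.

  start: add(SSSZ, SSSZ)
  [1] S(add(SSZ, SSSZ))
  [2] S(S(add(SZ, SSSZ)))

Answer: after 2 steps: S(S(add(SZ, SSSZ)))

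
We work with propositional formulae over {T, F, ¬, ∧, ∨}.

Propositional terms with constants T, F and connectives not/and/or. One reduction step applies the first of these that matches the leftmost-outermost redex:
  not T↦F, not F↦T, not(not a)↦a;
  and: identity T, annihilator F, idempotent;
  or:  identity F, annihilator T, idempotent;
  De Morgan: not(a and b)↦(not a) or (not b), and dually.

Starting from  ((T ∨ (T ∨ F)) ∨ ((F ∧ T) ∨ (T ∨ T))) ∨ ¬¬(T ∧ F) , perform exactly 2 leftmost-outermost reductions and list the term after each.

  start: ((T ∨ (T ∨ F)) ∨ ((F ∧ T) ∨ (T ∨ T))) ∨ ¬¬(T ∧ F)
  [1] (T ∨ ((F ∧ T) ∨ (T ∨ T))) ∨ ¬¬(T ∧ F)
  [2] T ∨ ¬¬(T ∧ F)

Answer: after 2 steps: T ∨ ¬¬(T ∧ F)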